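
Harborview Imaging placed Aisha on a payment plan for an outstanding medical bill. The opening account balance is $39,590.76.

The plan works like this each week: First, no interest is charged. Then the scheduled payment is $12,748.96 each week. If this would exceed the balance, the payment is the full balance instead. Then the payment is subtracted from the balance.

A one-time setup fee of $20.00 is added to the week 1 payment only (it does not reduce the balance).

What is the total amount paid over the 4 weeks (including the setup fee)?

$39,610.76

Week 1: $39,590.76 − $12,748.96 (+ $20.00 fee) → $26,841.80
Week 2: $26,841.80 − $12,748.96 → $14,092.84
Week 3: $14,092.84 − $12,748.96 → $1,343.88
Week 4: $1,343.88 − $1,343.88 → $0.00
Total paid: $39,610.76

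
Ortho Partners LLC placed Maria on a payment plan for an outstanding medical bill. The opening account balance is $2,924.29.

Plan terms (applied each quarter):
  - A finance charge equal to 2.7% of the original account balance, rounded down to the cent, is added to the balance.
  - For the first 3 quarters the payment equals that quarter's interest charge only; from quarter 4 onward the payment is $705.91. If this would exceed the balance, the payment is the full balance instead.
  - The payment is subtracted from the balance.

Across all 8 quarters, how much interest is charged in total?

$631.60

Quarter 1: $2,924.29 +$78.95 interest = $3,003.24; pay $78.95 → $2,924.29
Quarter 2: $2,924.29 +$78.95 interest = $3,003.24; pay $78.95 → $2,924.29
Quarter 3: $2,924.29 +$78.95 interest = $3,003.24; pay $78.95 → $2,924.29
Quarter 4: $2,924.29 +$78.95 interest = $3,003.24; pay $705.91 → $2,297.33
Quarter 5: $2,297.33 +$78.95 interest = $2,376.28; pay $705.91 → $1,670.37
Quarter 6: $1,670.37 +$78.95 interest = $1,749.32; pay $705.91 → $1,043.41
Quarter 7: $1,043.41 +$78.95 interest = $1,122.36; pay $705.91 → $416.45
Quarter 8: $416.45 +$78.95 interest = $495.40; pay $495.40 → $0.00
Total interest: $78.95 + $78.95 + $78.95 + $78.95 + $78.95 + $78.95 + $78.95 + $78.95 = $631.60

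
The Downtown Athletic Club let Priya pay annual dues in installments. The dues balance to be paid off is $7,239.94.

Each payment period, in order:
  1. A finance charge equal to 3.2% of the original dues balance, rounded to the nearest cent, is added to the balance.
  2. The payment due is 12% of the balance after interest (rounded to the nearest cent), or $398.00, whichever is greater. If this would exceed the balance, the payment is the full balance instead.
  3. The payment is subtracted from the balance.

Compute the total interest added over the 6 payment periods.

Payment period 1: opening $7,239.94; interest $231.68 → $7,471.62; payment $896.59; balance $6,575.03
Payment period 2: opening $6,575.03; interest $231.68 → $6,806.71; payment $816.81; balance $5,989.90
Payment period 3: opening $5,989.90; interest $231.68 → $6,221.58; payment $746.59; balance $5,474.99
Payment period 4: opening $5,474.99; interest $231.68 → $5,706.67; payment $684.80; balance $5,021.87
Payment period 5: opening $5,021.87; interest $231.68 → $5,253.55; payment $630.43; balance $4,623.12
Payment period 6: opening $4,623.12; interest $231.68 → $4,854.80; payment $582.58; balance $4,272.22
Total interest: $231.68 + $231.68 + $231.68 + $231.68 + $231.68 + $231.68 = $1,390.08

$1,390.08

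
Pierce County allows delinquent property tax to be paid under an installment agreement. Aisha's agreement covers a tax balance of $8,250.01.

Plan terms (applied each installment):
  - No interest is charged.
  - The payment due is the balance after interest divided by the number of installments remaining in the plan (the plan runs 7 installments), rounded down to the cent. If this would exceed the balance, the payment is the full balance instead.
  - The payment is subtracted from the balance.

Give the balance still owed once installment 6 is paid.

Installment 1: opening $8,250.01; payment $1,178.57; balance $7,071.44
Installment 2: opening $7,071.44; payment $1,178.57; balance $5,892.87
Installment 3: opening $5,892.87; payment $1,178.57; balance $4,714.30
Installment 4: opening $4,714.30; payment $1,178.57; balance $3,535.73
Installment 5: opening $3,535.73; payment $1,178.57; balance $2,357.16
Installment 6: opening $2,357.16; payment $1,178.58; balance $1,178.58

$1,178.58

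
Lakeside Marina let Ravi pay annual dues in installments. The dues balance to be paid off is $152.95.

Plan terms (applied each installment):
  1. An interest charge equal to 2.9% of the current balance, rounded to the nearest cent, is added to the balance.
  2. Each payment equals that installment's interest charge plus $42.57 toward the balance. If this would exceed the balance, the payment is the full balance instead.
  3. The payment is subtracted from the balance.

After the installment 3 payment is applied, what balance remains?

Installment 1: opening $152.95; interest $4.44 → $157.39; payment $47.01; balance $110.38
Installment 2: opening $110.38; interest $3.20 → $113.58; payment $45.77; balance $67.81
Installment 3: opening $67.81; interest $1.97 → $69.78; payment $44.54; balance $25.24

$25.24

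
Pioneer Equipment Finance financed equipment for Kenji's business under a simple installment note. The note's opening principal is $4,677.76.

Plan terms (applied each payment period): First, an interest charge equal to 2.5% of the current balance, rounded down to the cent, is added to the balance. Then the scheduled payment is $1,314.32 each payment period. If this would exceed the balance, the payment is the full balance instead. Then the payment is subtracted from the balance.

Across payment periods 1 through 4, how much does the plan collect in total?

Payment period 1: opening $4,677.76; interest $116.94 → $4,794.70; payment $1,314.32; balance $3,480.38
Payment period 2: opening $3,480.38; interest $87.00 → $3,567.38; payment $1,314.32; balance $2,253.06
Payment period 3: opening $2,253.06; interest $56.32 → $2,309.38; payment $1,314.32; balance $995.06
Payment period 4: opening $995.06; interest $24.87 → $1,019.93; payment $1,019.93; balance $0.00
Total paid: $4,962.89

$4,962.89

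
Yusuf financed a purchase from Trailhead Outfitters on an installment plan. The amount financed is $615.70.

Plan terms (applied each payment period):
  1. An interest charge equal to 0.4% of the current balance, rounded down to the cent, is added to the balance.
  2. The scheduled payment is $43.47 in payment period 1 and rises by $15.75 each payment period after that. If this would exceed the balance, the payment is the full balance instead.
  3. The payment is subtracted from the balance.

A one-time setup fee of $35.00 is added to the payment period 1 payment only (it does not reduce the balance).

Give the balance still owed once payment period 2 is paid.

$517.76

Payment period 1: opening $615.70; interest $2.46 → $618.16; payment $43.47 (+ $35.00 fee); balance $574.69
Payment period 2: opening $574.69; interest $2.29 → $576.98; payment $59.22; balance $517.76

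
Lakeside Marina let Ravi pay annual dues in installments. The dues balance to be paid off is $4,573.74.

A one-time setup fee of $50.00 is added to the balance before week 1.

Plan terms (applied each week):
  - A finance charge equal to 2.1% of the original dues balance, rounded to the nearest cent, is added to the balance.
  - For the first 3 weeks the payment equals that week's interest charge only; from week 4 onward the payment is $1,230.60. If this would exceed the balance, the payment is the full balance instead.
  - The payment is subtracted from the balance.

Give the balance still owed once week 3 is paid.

$4,623.74

Week 1: $4,623.74 +$96.05 interest = $4,719.79; pay $96.05 → $4,623.74
Week 2: $4,623.74 +$96.05 interest = $4,719.79; pay $96.05 → $4,623.74
Week 3: $4,623.74 +$96.05 interest = $4,719.79; pay $96.05 → $4,623.74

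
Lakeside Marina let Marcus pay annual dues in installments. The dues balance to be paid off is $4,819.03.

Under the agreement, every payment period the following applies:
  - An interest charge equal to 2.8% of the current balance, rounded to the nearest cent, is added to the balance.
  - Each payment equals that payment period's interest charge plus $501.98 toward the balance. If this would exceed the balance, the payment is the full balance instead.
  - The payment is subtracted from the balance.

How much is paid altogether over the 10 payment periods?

Payment period 1: $4,819.03 +$134.93 interest = $4,953.96; pay $636.91 → $4,317.05
Payment period 2: $4,317.05 +$120.88 interest = $4,437.93; pay $622.86 → $3,815.07
Payment period 3: $3,815.07 +$106.82 interest = $3,921.89; pay $608.80 → $3,313.09
Payment period 4: $3,313.09 +$92.77 interest = $3,405.86; pay $594.75 → $2,811.11
Payment period 5: $2,811.11 +$78.71 interest = $2,889.82; pay $580.69 → $2,309.13
Payment period 6: $2,309.13 +$64.66 interest = $2,373.79; pay $566.64 → $1,807.15
Payment period 7: $1,807.15 +$50.60 interest = $1,857.75; pay $552.58 → $1,305.17
Payment period 8: $1,305.17 +$36.54 interest = $1,341.71; pay $538.52 → $803.19
Payment period 9: $803.19 +$22.49 interest = $825.68; pay $524.47 → $301.21
Payment period 10: $301.21 +$8.43 interest = $309.64; pay $309.64 → $0.00
Total paid: $5,535.86

$5,535.86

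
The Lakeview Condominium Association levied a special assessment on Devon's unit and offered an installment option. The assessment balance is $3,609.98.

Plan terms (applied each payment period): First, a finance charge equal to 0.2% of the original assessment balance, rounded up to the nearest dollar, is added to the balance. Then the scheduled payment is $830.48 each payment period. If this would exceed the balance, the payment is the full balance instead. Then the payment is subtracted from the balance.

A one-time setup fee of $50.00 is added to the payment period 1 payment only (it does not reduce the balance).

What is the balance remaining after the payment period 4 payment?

$320.06

Payment period 1: $3,609.98 +$8.00 interest = $3,617.98; pay $830.48 (+ $50.00 fee) → $2,787.50
Payment period 2: $2,787.50 +$8.00 interest = $2,795.50; pay $830.48 → $1,965.02
Payment period 3: $1,965.02 +$8.00 interest = $1,973.02; pay $830.48 → $1,142.54
Payment period 4: $1,142.54 +$8.00 interest = $1,150.54; pay $830.48 → $320.06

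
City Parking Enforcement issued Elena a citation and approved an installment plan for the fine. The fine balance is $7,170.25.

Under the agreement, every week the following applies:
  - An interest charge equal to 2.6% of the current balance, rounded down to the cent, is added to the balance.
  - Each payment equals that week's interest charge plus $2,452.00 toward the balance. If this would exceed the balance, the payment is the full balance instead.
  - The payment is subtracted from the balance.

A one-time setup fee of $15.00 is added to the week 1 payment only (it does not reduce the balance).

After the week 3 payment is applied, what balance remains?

Week 1: opening $7,170.25; interest $186.42 → $7,356.67; payment $2,638.42 (+ $15.00 fee); balance $4,718.25
Week 2: opening $4,718.25; interest $122.67 → $4,840.92; payment $2,574.67; balance $2,266.25
Week 3: opening $2,266.25; interest $58.92 → $2,325.17; payment $2,325.17; balance $0.00

$0.00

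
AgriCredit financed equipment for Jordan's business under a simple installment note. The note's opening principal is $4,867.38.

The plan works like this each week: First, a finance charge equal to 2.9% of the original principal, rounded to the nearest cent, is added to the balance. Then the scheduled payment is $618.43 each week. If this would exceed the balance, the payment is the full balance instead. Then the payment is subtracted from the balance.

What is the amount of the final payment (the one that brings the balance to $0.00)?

# | Opening | Interest | Payment | End bal
1 | $4,867.38 | $141.15 | $618.43 | $4,390.10
2 | $4,390.10 | $141.15 | $618.43 | $3,912.82
3 | $3,912.82 | $141.15 | $618.43 | $3,435.54
4 | $3,435.54 | $141.15 | $618.43 | $2,958.26
5 | $2,958.26 | $141.15 | $618.43 | $2,480.98
6 | $2,480.98 | $141.15 | $618.43 | $2,003.70
7 | $2,003.70 | $141.15 | $618.43 | $1,526.42
8 | $1,526.42 | $141.15 | $618.43 | $1,049.14
9 | $1,049.14 | $141.15 | $618.43 | $571.86
10 | $571.86 | $141.15 | $618.43 | $94.58
11 | $94.58 | $141.15 | $235.73 | $0.00

$235.73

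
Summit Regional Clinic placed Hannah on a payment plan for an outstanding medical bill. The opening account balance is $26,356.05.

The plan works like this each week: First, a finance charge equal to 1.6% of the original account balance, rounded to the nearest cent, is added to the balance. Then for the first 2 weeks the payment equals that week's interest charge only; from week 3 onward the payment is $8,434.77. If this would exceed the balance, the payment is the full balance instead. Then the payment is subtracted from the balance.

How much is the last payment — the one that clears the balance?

$2,738.54

Week 1: opening $26,356.05; interest $421.70 → $26,777.75; payment $421.70; balance $26,356.05
Week 2: opening $26,356.05; interest $421.70 → $26,777.75; payment $421.70; balance $26,356.05
Week 3: opening $26,356.05; interest $421.70 → $26,777.75; payment $8,434.77; balance $18,342.98
Week 4: opening $18,342.98; interest $421.70 → $18,764.68; payment $8,434.77; balance $10,329.91
Week 5: opening $10,329.91; interest $421.70 → $10,751.61; payment $8,434.77; balance $2,316.84
Week 6: opening $2,316.84; interest $421.70 → $2,738.54; payment $2,738.54; balance $0.00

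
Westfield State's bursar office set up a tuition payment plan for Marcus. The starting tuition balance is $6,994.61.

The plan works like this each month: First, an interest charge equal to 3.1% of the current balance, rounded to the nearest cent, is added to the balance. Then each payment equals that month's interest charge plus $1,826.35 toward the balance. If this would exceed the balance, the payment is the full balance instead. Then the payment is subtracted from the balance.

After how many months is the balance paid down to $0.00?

4

# | Opening | Interest | Payment | End bal
1 | $6,994.61 | $216.83 | $2,043.18 | $5,168.26
2 | $5,168.26 | $160.22 | $1,986.57 | $3,341.91
3 | $3,341.91 | $103.60 | $1,929.95 | $1,515.56
4 | $1,515.56 | $46.98 | $1,562.54 | $0.00
Balance reaches $0.00 in month 4.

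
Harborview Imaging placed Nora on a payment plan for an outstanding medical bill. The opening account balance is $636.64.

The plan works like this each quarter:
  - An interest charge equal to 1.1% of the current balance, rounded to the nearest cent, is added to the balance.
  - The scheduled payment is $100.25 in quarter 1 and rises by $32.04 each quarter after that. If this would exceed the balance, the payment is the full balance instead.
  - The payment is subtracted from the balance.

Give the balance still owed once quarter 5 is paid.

$0.00

Quarter 1: $636.64 +$7.00 interest = $643.64; pay $100.25 → $543.39
Quarter 2: $543.39 +$5.98 interest = $549.37; pay $132.29 → $417.08
Quarter 3: $417.08 +$4.59 interest = $421.67; pay $164.33 → $257.34
Quarter 4: $257.34 +$2.83 interest = $260.17; pay $196.37 → $63.80
Quarter 5: $63.80 +$0.70 interest = $64.50; pay $64.50 → $0.00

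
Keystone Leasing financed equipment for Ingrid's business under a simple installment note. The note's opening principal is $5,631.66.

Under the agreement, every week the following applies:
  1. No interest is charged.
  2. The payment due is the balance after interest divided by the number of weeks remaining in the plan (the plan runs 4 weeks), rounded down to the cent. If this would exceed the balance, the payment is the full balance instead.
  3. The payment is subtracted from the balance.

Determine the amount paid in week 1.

$1,407.91

Week 1: $5,631.66 − $1,407.91 → $4,223.75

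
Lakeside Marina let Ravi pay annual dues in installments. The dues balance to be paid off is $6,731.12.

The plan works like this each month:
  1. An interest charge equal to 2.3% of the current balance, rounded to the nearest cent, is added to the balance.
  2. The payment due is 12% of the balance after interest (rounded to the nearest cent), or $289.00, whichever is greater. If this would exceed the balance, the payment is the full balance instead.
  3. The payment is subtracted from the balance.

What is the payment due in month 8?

Month 1: $6,731.12 +$154.82 interest = $6,885.94; pay $826.31 → $6,059.63
Month 2: $6,059.63 +$139.37 interest = $6,199.00; pay $743.88 → $5,455.12
Month 3: $5,455.12 +$125.47 interest = $5,580.59; pay $669.67 → $4,910.92
Month 4: $4,910.92 +$112.95 interest = $5,023.87; pay $602.86 → $4,421.01
Month 5: $4,421.01 +$101.68 interest = $4,522.69; pay $542.72 → $3,979.97
Month 6: $3,979.97 +$91.54 interest = $4,071.51; pay $488.58 → $3,582.93
Month 7: $3,582.93 +$82.41 interest = $3,665.34; pay $439.84 → $3,225.50
Month 8: $3,225.50 +$74.19 interest = $3,299.69; pay $395.96 → $2,903.73

$395.96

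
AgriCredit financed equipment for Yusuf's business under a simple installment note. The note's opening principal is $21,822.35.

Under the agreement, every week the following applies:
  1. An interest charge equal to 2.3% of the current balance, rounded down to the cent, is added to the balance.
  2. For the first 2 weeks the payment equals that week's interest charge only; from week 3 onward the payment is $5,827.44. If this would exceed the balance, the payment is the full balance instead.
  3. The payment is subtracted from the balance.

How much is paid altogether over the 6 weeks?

Week 1: opening $21,822.35; interest $501.91 → $22,324.26; payment $501.91; balance $21,822.35
Week 2: opening $21,822.35; interest $501.91 → $22,324.26; payment $501.91; balance $21,822.35
Week 3: opening $21,822.35; interest $501.91 → $22,324.26; payment $5,827.44; balance $16,496.82
Week 4: opening $16,496.82; interest $379.42 → $16,876.24; payment $5,827.44; balance $11,048.80
Week 5: opening $11,048.80; interest $254.12 → $11,302.92; payment $5,827.44; balance $5,475.48
Week 6: opening $5,475.48; interest $125.93 → $5,601.41; payment $5,601.41; balance $0.00
Total paid: $24,087.55

$24,087.55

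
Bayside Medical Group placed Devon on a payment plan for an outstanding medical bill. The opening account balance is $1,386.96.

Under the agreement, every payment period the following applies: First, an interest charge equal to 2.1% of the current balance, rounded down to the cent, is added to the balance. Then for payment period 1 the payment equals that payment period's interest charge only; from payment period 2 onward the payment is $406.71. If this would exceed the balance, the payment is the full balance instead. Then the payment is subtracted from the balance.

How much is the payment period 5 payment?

$235.07

Payment period 1: $1,386.96 +$29.12 interest = $1,416.08; pay $29.12 → $1,386.96
Payment period 2: $1,386.96 +$29.12 interest = $1,416.08; pay $406.71 → $1,009.37
Payment period 3: $1,009.37 +$21.19 interest = $1,030.56; pay $406.71 → $623.85
Payment period 4: $623.85 +$13.10 interest = $636.95; pay $406.71 → $230.24
Payment period 5: $230.24 +$4.83 interest = $235.07; pay $235.07 → $0.00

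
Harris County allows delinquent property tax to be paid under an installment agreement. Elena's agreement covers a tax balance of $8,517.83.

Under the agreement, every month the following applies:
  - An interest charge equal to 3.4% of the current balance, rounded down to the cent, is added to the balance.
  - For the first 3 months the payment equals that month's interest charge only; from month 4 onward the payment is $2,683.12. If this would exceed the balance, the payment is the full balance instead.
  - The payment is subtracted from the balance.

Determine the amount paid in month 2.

$289.60

Month 1: opening $8,517.83; interest $289.60 → $8,807.43; payment $289.60; balance $8,517.83
Month 2: opening $8,517.83; interest $289.60 → $8,807.43; payment $289.60; balance $8,517.83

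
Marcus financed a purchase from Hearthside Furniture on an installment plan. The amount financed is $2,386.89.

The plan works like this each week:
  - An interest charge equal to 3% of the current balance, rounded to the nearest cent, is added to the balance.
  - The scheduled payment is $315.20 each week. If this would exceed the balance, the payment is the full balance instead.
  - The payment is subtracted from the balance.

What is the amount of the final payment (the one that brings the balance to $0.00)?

$227.40

# | Opening | Interest | Payment | End bal
1 | $2,386.89 | $71.61 | $315.20 | $2,143.30
2 | $2,143.30 | $64.30 | $315.20 | $1,892.40
3 | $1,892.40 | $56.77 | $315.20 | $1,633.97
4 | $1,633.97 | $49.02 | $315.20 | $1,367.79
5 | $1,367.79 | $41.03 | $315.20 | $1,093.62
6 | $1,093.62 | $32.81 | $315.20 | $811.23
7 | $811.23 | $24.34 | $315.20 | $520.37
8 | $520.37 | $15.61 | $315.20 | $220.78
9 | $220.78 | $6.62 | $227.40 | $0.00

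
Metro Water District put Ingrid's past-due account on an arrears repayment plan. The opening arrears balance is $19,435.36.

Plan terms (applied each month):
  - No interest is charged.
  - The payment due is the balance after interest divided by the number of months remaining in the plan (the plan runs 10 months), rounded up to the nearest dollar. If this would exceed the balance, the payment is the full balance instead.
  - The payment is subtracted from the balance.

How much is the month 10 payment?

# | Opening | Payment | End bal
1 | $19,435.36 | $1,944.00 | $17,491.36
2 | $17,491.36 | $1,944.00 | $15,547.36
3 | $15,547.36 | $1,944.00 | $13,603.36
4 | $13,603.36 | $1,944.00 | $11,659.36
5 | $11,659.36 | $1,944.00 | $9,715.36
6 | $9,715.36 | $1,944.00 | $7,771.36
7 | $7,771.36 | $1,943.00 | $5,828.36
8 | $5,828.36 | $1,943.00 | $3,885.36
9 | $3,885.36 | $1,943.00 | $1,942.36
10 | $1,942.36 | $1,942.36 | $0.00

$1,942.36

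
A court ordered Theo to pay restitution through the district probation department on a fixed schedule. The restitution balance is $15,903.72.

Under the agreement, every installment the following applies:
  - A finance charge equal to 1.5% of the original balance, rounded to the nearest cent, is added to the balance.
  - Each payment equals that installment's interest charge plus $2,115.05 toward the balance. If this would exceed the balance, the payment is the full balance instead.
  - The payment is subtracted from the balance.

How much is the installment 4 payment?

Installment 1: $15,903.72 +$238.56 interest = $16,142.28; pay $2,353.61 → $13,788.67
Installment 2: $13,788.67 +$238.56 interest = $14,027.23; pay $2,353.61 → $11,673.62
Installment 3: $11,673.62 +$238.56 interest = $11,912.18; pay $2,353.61 → $9,558.57
Installment 4: $9,558.57 +$238.56 interest = $9,797.13; pay $2,353.61 → $7,443.52

$2,353.61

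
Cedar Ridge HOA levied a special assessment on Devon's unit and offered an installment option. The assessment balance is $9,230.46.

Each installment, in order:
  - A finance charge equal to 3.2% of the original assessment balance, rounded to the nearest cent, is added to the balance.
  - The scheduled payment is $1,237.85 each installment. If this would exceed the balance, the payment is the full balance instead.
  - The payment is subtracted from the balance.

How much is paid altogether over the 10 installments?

Installment 1: opening $9,230.46; interest $295.37 → $9,525.83; payment $1,237.85; balance $8,287.98
Installment 2: opening $8,287.98; interest $295.37 → $8,583.35; payment $1,237.85; balance $7,345.50
Installment 3: opening $7,345.50; interest $295.37 → $7,640.87; payment $1,237.85; balance $6,403.02
Installment 4: opening $6,403.02; interest $295.37 → $6,698.39; payment $1,237.85; balance $5,460.54
Installment 5: opening $5,460.54; interest $295.37 → $5,755.91; payment $1,237.85; balance $4,518.06
Installment 6: opening $4,518.06; interest $295.37 → $4,813.43; payment $1,237.85; balance $3,575.58
Installment 7: opening $3,575.58; interest $295.37 → $3,870.95; payment $1,237.85; balance $2,633.10
Installment 8: opening $2,633.10; interest $295.37 → $2,928.47; payment $1,237.85; balance $1,690.62
Installment 9: opening $1,690.62; interest $295.37 → $1,985.99; payment $1,237.85; balance $748.14
Installment 10: opening $748.14; interest $295.37 → $1,043.51; payment $1,043.51; balance $0.00
Total paid: $12,184.16

$12,184.16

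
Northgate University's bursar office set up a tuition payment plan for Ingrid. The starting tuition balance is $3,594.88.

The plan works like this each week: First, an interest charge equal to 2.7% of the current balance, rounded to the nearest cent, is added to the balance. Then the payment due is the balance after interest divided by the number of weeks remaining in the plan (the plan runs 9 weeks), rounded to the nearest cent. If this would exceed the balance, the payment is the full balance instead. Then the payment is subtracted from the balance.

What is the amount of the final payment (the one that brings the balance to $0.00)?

Week 1: $3,594.88 +$97.06 interest = $3,691.94; pay $410.22 → $3,281.72
Week 2: $3,281.72 +$88.61 interest = $3,370.33; pay $421.29 → $2,949.04
Week 3: $2,949.04 +$79.62 interest = $3,028.66; pay $432.67 → $2,595.99
Week 4: $2,595.99 +$70.09 interest = $2,666.08; pay $444.35 → $2,221.73
Week 5: $2,221.73 +$59.99 interest = $2,281.72; pay $456.34 → $1,825.38
Week 6: $1,825.38 +$49.29 interest = $1,874.67; pay $468.67 → $1,406.00
Week 7: $1,406.00 +$37.96 interest = $1,443.96; pay $481.32 → $962.64
Week 8: $962.64 +$25.99 interest = $988.63; pay $494.32 → $494.31
Week 9: $494.31 +$13.35 interest = $507.66; pay $507.66 → $0.00

$507.66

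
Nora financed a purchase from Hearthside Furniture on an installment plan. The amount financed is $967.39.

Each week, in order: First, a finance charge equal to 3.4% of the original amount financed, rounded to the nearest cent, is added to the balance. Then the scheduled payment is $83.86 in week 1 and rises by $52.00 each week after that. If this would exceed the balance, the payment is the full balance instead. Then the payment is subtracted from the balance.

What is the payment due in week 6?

Week 1: opening $967.39; interest $32.89 → $1,000.28; payment $83.86; balance $916.42
Week 2: opening $916.42; interest $32.89 → $949.31; payment $135.86; balance $813.45
Week 3: opening $813.45; interest $32.89 → $846.34; payment $187.86; balance $658.48
Week 4: opening $658.48; interest $32.89 → $691.37; payment $239.86; balance $451.51
Week 5: opening $451.51; interest $32.89 → $484.40; payment $291.86; balance $192.54
Week 6: opening $192.54; interest $32.89 → $225.43; payment $225.43; balance $0.00

$225.43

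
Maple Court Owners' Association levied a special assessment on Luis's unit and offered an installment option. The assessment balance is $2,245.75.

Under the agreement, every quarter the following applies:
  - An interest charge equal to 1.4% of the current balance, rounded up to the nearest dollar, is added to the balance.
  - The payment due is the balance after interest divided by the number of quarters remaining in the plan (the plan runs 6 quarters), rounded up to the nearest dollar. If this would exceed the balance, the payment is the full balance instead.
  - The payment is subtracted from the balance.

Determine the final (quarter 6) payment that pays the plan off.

$407.75

Quarter 1: opening $2,245.75; interest $32.00 → $2,277.75; payment $380.00; balance $1,897.75
Quarter 2: opening $1,897.75; interest $27.00 → $1,924.75; payment $385.00; balance $1,539.75
Quarter 3: opening $1,539.75; interest $22.00 → $1,561.75; payment $391.00; balance $1,170.75
Quarter 4: opening $1,170.75; interest $17.00 → $1,187.75; payment $396.00; balance $791.75
Quarter 5: opening $791.75; interest $12.00 → $803.75; payment $402.00; balance $401.75
Quarter 6: opening $401.75; interest $6.00 → $407.75; payment $407.75; balance $0.00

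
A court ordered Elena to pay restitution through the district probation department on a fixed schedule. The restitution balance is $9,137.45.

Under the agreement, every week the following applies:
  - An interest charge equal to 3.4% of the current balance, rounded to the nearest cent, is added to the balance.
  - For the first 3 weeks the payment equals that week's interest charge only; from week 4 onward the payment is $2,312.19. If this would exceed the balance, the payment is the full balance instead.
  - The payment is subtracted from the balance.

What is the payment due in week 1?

$310.67

Week 1: opening $9,137.45; interest $310.67 → $9,448.12; payment $310.67; balance $9,137.45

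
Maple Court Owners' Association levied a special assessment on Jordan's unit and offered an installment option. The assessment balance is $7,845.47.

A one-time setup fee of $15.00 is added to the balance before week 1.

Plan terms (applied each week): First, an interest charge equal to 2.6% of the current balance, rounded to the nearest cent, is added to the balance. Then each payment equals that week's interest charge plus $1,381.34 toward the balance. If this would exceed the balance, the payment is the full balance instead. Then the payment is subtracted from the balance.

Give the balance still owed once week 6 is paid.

Week 1: opening $7,860.47; interest $204.37 → $8,064.84; payment $1,585.71; balance $6,479.13
Week 2: opening $6,479.13; interest $168.46 → $6,647.59; payment $1,549.80; balance $5,097.79
Week 3: opening $5,097.79; interest $132.54 → $5,230.33; payment $1,513.88; balance $3,716.45
Week 4: opening $3,716.45; interest $96.63 → $3,813.08; payment $1,477.97; balance $2,335.11
Week 5: opening $2,335.11; interest $60.71 → $2,395.82; payment $1,442.05; balance $953.77
Week 6: opening $953.77; interest $24.80 → $978.57; payment $978.57; balance $0.00

$0.00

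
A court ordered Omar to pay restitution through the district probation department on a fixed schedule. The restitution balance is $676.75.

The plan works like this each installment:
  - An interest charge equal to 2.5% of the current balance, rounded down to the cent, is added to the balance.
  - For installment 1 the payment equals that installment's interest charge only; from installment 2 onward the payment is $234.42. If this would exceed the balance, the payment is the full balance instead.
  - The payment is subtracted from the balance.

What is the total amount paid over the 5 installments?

Installment 1: $676.75 +$16.91 interest = $693.66; pay $16.91 → $676.75
Installment 2: $676.75 +$16.91 interest = $693.66; pay $234.42 → $459.24
Installment 3: $459.24 +$11.48 interest = $470.72; pay $234.42 → $236.30
Installment 4: $236.30 +$5.90 interest = $242.20; pay $234.42 → $7.78
Installment 5: $7.78 +$0.19 interest = $7.97; pay $7.97 → $0.00
Total paid: $728.14

$728.14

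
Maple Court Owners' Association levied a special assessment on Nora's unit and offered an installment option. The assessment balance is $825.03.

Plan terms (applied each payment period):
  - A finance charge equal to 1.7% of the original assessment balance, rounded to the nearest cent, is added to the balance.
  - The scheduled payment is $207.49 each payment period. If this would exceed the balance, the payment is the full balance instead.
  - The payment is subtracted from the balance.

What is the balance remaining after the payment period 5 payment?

Payment period 1: opening $825.03; interest $14.03 → $839.06; payment $207.49; balance $631.57
Payment period 2: opening $631.57; interest $14.03 → $645.60; payment $207.49; balance $438.11
Payment period 3: opening $438.11; interest $14.03 → $452.14; payment $207.49; balance $244.65
Payment period 4: opening $244.65; interest $14.03 → $258.68; payment $207.49; balance $51.19
Payment period 5: opening $51.19; interest $14.03 → $65.22; payment $65.22; balance $0.00

$0.00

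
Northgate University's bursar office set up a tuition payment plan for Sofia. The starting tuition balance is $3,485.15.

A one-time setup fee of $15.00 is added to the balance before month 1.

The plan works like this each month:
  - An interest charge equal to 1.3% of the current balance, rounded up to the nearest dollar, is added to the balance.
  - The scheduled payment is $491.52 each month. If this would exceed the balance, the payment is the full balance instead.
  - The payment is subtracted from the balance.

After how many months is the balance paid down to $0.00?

# | Opening | Interest | Payment | End bal
1 | $3,500.15 | $46.00 | $491.52 | $3,054.63
2 | $3,054.63 | $40.00 | $491.52 | $2,603.11
3 | $2,603.11 | $34.00 | $491.52 | $2,145.59
4 | $2,145.59 | $28.00 | $491.52 | $1,682.07
5 | $1,682.07 | $22.00 | $491.52 | $1,212.55
6 | $1,212.55 | $16.00 | $491.52 | $737.03
7 | $737.03 | $10.00 | $491.52 | $255.51
8 | $255.51 | $4.00 | $259.51 | $0.00
Balance reaches $0.00 in month 8.

8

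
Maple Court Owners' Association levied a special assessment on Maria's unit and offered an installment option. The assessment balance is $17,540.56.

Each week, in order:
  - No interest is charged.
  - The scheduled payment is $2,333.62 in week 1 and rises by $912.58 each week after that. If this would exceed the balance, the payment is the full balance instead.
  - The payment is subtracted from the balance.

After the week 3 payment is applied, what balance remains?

$7,801.96

Week 1: opening $17,540.56; payment $2,333.62; balance $15,206.94
Week 2: opening $15,206.94; payment $3,246.20; balance $11,960.74
Week 3: opening $11,960.74; payment $4,158.78; balance $7,801.96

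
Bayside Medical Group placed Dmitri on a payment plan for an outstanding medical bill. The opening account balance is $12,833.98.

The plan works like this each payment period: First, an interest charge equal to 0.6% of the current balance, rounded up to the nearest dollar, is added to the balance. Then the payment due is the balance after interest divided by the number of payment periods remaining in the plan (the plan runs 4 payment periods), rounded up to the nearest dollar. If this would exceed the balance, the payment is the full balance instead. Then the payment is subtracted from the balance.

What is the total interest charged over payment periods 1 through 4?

$196.00

Payment period 1: opening $12,833.98; interest $78.00 → $12,911.98; payment $3,228.00; balance $9,683.98
Payment period 2: opening $9,683.98; interest $59.00 → $9,742.98; payment $3,248.00; balance $6,494.98
Payment period 3: opening $6,494.98; interest $39.00 → $6,533.98; payment $3,267.00; balance $3,266.98
Payment period 4: opening $3,266.98; interest $20.00 → $3,286.98; payment $3,286.98; balance $0.00
Total interest: $78.00 + $59.00 + $39.00 + $20.00 = $196.00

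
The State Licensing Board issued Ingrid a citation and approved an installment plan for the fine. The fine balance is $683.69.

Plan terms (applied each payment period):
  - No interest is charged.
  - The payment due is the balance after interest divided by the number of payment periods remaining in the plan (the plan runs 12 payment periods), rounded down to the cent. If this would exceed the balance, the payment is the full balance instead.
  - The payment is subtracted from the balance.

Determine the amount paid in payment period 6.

$56.97

Payment period 1: opening $683.69; payment $56.97; balance $626.72
Payment period 2: opening $626.72; payment $56.97; balance $569.75
Payment period 3: opening $569.75; payment $56.97; balance $512.78
Payment period 4: opening $512.78; payment $56.97; balance $455.81
Payment period 5: opening $455.81; payment $56.97; balance $398.84
Payment period 6: opening $398.84; payment $56.97; balance $341.87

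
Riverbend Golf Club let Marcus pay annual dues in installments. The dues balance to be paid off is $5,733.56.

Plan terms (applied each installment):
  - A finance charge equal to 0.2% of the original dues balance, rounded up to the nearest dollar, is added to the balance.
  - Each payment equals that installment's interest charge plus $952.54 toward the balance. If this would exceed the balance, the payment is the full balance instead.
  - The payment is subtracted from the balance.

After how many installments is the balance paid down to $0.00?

7

Installment 1: $5,733.56 +$12.00 interest = $5,745.56; pay $964.54 → $4,781.02
Installment 2: $4,781.02 +$12.00 interest = $4,793.02; pay $964.54 → $3,828.48
Installment 3: $3,828.48 +$12.00 interest = $3,840.48; pay $964.54 → $2,875.94
Installment 4: $2,875.94 +$12.00 interest = $2,887.94; pay $964.54 → $1,923.40
Installment 5: $1,923.40 +$12.00 interest = $1,935.40; pay $964.54 → $970.86
Installment 6: $970.86 +$12.00 interest = $982.86; pay $964.54 → $18.32
Installment 7: $18.32 +$12.00 interest = $30.32; pay $30.32 → $0.00
Balance reaches $0.00 in installment 7.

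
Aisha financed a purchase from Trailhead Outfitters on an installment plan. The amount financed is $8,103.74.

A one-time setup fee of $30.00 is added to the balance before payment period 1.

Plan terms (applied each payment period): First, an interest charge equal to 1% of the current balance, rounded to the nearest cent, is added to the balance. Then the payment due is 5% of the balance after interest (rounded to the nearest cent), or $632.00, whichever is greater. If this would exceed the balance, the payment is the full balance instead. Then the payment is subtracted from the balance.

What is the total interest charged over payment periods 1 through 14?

$617.02

Payment period 1: opening $8,133.74; interest $81.34 → $8,215.08; payment $632.00; balance $7,583.08
Payment period 2: opening $7,583.08; interest $75.83 → $7,658.91; payment $632.00; balance $7,026.91
Payment period 3: opening $7,026.91; interest $70.27 → $7,097.18; payment $632.00; balance $6,465.18
Payment period 4: opening $6,465.18; interest $64.65 → $6,529.83; payment $632.00; balance $5,897.83
Payment period 5: opening $5,897.83; interest $58.98 → $5,956.81; payment $632.00; balance $5,324.81
Payment period 6: opening $5,324.81; interest $53.25 → $5,378.06; payment $632.00; balance $4,746.06
Payment period 7: opening $4,746.06; interest $47.46 → $4,793.52; payment $632.00; balance $4,161.52
Payment period 8: opening $4,161.52; interest $41.62 → $4,203.14; payment $632.00; balance $3,571.14
Payment period 9: opening $3,571.14; interest $35.71 → $3,606.85; payment $632.00; balance $2,974.85
Payment period 10: opening $2,974.85; interest $29.75 → $3,004.60; payment $632.00; balance $2,372.60
Payment period 11: opening $2,372.60; interest $23.73 → $2,396.33; payment $632.00; balance $1,764.33
Payment period 12: opening $1,764.33; interest $17.64 → $1,781.97; payment $632.00; balance $1,149.97
Payment period 13: opening $1,149.97; interest $11.50 → $1,161.47; payment $632.00; balance $529.47
Payment period 14: opening $529.47; interest $5.29 → $534.76; payment $534.76; balance $0.00
Total interest: $81.34 + $75.83 + $70.27 + $64.65 + $58.98 + $53.25 + $47.46 + $41.62 + $35.71 + $29.75 + $23.73 + $17.64 + $11.50 + $5.29 = $617.02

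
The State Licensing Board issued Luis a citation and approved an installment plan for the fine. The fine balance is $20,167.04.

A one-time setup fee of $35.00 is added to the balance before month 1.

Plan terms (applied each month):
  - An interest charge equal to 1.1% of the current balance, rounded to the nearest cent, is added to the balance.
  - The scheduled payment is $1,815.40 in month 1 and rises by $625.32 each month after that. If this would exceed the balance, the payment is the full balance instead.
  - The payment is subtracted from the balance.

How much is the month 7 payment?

Month 1: opening $20,202.04; interest $222.22 → $20,424.26; payment $1,815.40; balance $18,608.86
Month 2: opening $18,608.86; interest $204.70 → $18,813.56; payment $2,440.72; balance $16,372.84
Month 3: opening $16,372.84; interest $180.10 → $16,552.94; payment $3,066.04; balance $13,486.90
Month 4: opening $13,486.90; interest $148.36 → $13,635.26; payment $3,691.36; balance $9,943.90
Month 5: opening $9,943.90; interest $109.38 → $10,053.28; payment $4,316.68; balance $5,736.60
Month 6: opening $5,736.60; interest $63.10 → $5,799.70; payment $4,942.00; balance $857.70
Month 7: opening $857.70; interest $9.43 → $867.13; payment $867.13; balance $0.00

$867.13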